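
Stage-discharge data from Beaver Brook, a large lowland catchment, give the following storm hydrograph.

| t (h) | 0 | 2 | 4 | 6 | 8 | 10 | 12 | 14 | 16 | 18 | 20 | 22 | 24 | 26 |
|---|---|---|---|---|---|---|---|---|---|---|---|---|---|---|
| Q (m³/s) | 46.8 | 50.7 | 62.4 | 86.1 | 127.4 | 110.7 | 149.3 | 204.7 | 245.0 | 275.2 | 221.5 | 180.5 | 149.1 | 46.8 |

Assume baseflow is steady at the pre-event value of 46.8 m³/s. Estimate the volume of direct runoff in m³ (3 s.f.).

V ≈ 9.37 × 10^6 m³

Direct-runoff ordinates (Q − Q_b): 0.0, 3.9, 15.6, 39.3, 80.6, 63.9, 102.5, 157.9, 198.2, 228.4, 174.7, 133.7, 102.3, 0.0 m³/s.
ΣQ_DR = 1301 m³/s.
With Δt = 2 h = 7200 s, V = ΣQ_DR · Δt = 1301 × 7200 = 9.37 × 10^6 m³.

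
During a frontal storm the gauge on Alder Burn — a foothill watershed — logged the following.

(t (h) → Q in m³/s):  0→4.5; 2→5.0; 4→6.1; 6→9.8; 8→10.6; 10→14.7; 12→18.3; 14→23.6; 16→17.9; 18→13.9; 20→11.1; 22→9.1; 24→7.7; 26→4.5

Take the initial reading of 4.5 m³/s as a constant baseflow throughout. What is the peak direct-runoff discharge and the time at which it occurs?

Q_p = 19.1 m³/s at t = 14 h

Subtracting baseflow gives direct-runoff ordinates: 0.0, 0.5, 1.6, 5.3, 6.1, 10.2, 13.8, 19.1, 13.4, 9.4, 6.6, 4.6, 3.2, 0.0 m³/s.
The maximum is 19.1 m³/s, occurring at the reading for t = 14 h.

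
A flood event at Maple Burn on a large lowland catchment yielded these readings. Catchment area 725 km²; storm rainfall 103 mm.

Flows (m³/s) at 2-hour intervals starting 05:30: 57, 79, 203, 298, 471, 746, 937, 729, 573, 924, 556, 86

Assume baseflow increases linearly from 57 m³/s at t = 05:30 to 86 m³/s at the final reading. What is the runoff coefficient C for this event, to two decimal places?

C ≈ 0.46

ΣQ_DR = 4801 m³/s; V = ΣQ_DR·Δt = 3.457 × 10^7 m³.
Runoff depth d = V / A = 47.68 mm.
C = d / P = 47.68 / 103 = 0.46.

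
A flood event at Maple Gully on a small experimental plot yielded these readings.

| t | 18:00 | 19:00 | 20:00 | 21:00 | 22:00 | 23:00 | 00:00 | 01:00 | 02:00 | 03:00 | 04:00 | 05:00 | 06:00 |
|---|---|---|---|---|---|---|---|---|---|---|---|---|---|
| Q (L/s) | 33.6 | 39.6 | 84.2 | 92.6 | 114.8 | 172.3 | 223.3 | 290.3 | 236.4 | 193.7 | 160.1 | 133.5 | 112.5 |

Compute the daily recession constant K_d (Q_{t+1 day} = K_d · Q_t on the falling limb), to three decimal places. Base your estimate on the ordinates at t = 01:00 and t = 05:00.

Between t = 01:00 and t = 05:00 the flow falls from 290.3 to 133.5 L/s over 4×1 h = 4 h.
Per-interval ratio K = (133.5/290.3)^(1/4) = 0.8235; K_d = K^(24/1) = 0.009.

K_d ≈ 0.009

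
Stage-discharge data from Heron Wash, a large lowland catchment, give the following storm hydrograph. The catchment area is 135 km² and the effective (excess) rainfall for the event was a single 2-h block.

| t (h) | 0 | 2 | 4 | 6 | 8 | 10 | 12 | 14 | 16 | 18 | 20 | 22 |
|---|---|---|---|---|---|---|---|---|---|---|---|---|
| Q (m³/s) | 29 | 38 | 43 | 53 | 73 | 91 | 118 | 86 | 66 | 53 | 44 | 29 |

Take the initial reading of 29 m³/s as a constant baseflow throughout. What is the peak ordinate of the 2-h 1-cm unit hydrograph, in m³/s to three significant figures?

U_p ≈ 44.5 m³/s

Direct runoff: 0.0, 9.0, 14.0, 24.0, 44.0, 62.0, 89.0, 57.0, 37.0, 24.0, 15.0, 0.0 m³/s; ΣQ_DR = 375.0 m³/s, peak = 89.0 m³/s.
Runoff depth d = ΣQ_DR·Δt / A = 375.0 × 7200 / (135 km²) = 20.00 mm.
The 1-cm UH is the DRH scaled by (10 mm)/d, so U_p = 89.0 × 10/20.00 = 44.5 m³/s.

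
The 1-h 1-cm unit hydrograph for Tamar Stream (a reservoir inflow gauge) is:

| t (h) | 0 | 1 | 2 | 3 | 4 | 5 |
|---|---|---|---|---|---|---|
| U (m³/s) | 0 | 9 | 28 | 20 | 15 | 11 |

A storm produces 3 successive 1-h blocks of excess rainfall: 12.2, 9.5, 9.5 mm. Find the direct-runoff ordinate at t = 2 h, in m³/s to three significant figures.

Q ≈ 42.7 m³/s

By discrete convolution, Q_j = Σ (P_i / 10 mm) · U_{j−i}.
At t = 2 h (j=2): Q = (12.2/10)·28 + (9.5/10)·9 + (9.5/10)·0 = 42.7 m³/s.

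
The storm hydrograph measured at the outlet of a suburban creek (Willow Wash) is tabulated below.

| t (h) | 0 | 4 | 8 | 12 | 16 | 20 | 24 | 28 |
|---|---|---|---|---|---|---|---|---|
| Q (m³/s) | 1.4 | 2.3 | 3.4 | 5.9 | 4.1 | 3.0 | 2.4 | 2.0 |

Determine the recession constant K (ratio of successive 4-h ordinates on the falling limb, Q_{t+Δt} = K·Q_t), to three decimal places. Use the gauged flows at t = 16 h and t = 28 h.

Using the recession-limb readings at t = 16 h and t = 28 h: Q falls from 4.1 to 2.0 m³/s over 3 intervals.
K = (Q₂/Q₁)^(1/3) = (2.0/4.1)^(1/3) = 0.787.

K ≈ 0.787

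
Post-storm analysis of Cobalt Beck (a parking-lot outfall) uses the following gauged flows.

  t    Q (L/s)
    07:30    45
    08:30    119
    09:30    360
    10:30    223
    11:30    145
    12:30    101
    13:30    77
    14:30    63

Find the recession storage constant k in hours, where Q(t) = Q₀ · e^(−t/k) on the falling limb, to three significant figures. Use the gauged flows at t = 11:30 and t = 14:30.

On the falling limb, Q drops from 145 to 63 L/s between t = 11:30 and t = 14:30 (Δt = 3 h).
k = −Δt / ln(Q₂/Q₁) = −3 / ln(63/145) = 3.60 h.

k ≈ 3.60 h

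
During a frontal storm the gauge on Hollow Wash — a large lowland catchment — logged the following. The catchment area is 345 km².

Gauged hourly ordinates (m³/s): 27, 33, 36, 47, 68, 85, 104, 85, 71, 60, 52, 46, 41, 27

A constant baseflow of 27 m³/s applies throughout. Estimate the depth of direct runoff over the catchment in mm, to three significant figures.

d ≈ 4.22 mm

Direct runoff: 0.0, 6.0, 9.0, 20.0, 41.0, 58.0, 77.0, 58.0, 44.0, 33.0, 25.0, 19.0, 14.0, 0.0 m³/s; ΣQ_DR = 404.0 m³/s.
V = ΣQ_DR · Δt = 404.0 × 3600 s = 1.454 × 10^6 m³.
Over A = 345 km², depth = V / A = 4.22 mm.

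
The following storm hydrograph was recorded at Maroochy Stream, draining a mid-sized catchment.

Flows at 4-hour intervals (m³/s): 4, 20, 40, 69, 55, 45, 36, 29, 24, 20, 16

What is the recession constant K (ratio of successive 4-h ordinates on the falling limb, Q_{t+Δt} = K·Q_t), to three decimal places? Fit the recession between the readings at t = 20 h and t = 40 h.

Using the recession-limb readings at t = 20 h and t = 40 h: Q falls from 45 to 16 m³/s over 5 intervals.
K = (Q₂/Q₁)^(1/5) = (16/45)^(1/5) = 0.813.

K ≈ 0.813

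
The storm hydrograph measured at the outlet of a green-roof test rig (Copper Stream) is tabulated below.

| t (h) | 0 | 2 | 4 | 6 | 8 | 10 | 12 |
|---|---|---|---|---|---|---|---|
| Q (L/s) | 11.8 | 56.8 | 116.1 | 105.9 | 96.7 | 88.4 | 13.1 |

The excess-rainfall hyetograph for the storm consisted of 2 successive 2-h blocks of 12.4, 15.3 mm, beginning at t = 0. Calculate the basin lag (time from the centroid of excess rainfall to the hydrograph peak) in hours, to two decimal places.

t_L ≈ 1.90 h

Centroid of excess rainfall: t_c = Σ P_i·t̄_i / ΣP_i = 2.1047 h (block centres at 1, 3 h).
Hydrograph peak occurs at t = 4 h, so basin lag t_L = 4 − 2.1047 = 1.90 h.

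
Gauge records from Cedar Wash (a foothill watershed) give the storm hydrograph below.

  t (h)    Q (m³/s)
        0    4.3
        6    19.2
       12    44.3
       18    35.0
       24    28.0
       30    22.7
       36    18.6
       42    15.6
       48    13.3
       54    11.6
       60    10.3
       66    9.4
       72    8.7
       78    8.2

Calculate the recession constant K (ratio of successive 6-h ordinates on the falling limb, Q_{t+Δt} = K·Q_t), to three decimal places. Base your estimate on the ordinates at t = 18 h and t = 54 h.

K ≈ 0.832

Using the recession-limb readings at t = 18 h and t = 54 h: Q falls from 35.0 to 11.6 m³/s over 6 intervals.
K = (Q₂/Q₁)^(1/6) = (11.6/35.0)^(1/6) = 0.832.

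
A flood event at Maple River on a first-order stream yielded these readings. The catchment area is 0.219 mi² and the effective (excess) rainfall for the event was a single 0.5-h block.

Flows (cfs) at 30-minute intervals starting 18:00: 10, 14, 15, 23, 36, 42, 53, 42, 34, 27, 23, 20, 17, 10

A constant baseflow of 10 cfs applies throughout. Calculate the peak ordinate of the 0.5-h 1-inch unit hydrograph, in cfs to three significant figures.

Direct runoff: 0.0, 4.0, 5.0, 13.0, 26.0, 32.0, 43.0, 32.0, 24.0, 17.0, 13.0, 10.0, 7.0, 0.0 cfs; ΣQ_DR = 226.0 cfs, peak = 43.0 cfs.
Runoff depth d = ΣQ_DR·Δt / A = 226.0 × 1800 / (0.219 mi²) = 0.7996 in.
The 1-inch UH is the DRH scaled by (1 in)/d, so U_p = 43.0 × 1/0.7996 = 53.8 cfs.

U_p ≈ 53.8 cfs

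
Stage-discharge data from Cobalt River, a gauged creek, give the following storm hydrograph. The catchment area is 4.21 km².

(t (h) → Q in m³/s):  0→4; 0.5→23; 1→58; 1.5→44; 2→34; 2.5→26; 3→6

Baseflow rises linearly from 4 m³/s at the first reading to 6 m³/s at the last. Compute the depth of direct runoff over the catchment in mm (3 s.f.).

Direct runoff: 0.00, 18.67, 53.33, 39.00, 28.67, 20.33, 0.00 m³/s; ΣQ_DR = 160.0 m³/s.
V = ΣQ_DR · Δt = 160.0 × 1800 s = 2.880 × 10^5 m³.
Over A = 4.21 km², depth = V / A = 68.4 mm.

d ≈ 68.4 mm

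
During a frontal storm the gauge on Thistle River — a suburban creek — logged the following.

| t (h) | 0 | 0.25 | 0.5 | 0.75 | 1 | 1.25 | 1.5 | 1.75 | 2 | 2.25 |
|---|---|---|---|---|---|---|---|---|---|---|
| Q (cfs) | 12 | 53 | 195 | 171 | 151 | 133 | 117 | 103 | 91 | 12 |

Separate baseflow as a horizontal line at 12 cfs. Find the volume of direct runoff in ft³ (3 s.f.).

Direct-runoff ordinates (Q − Q_b): 0.0, 41.0, 183.0, 159.0, 139.0, 121.0, 105.0, 91.0, 79.0, 0.0 cfs.
ΣQ_DR = 918.0 cfs.
With Δt = 0.25 h = 900 s, V = ΣQ_DR · Δt = 918.0 × 900 = 8.26 × 10^5 ft³.

V ≈ 8.26 × 10^5 ft³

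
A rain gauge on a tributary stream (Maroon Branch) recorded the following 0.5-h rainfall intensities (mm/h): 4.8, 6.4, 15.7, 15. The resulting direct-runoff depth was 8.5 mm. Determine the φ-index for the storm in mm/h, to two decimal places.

φ ≈ 6.85 mm/h

Only the 2 blocks with intensity above φ contribute runoff: 15.7, 15 mm/h.
Σ(I−φ)·Δt = d  ⇒  (15.7+15 − 2φ)·0.5 = 8.5
φ = (30.70 − 8.5/0.5) / 2 = 6.85 mm/h.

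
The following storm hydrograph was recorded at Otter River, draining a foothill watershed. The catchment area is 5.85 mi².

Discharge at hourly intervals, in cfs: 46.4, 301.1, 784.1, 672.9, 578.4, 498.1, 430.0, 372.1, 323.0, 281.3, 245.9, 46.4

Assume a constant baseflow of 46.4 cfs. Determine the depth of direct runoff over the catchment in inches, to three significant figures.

Direct runoff: 0.0, 254.7, 737.7, 626.5, 532.0, 451.7, 383.6, 325.7, 276.6, 234.9, 199.5, 0.0 cfs; ΣQ_DR = 4023 cfs.
V = ΣQ_DR · Δt = 4023 × 3600 s = 1.448 × 10^7 ft³.
Over A = 5.85 mi², depth = V / A = 1.07 in.

d ≈ 1.07 in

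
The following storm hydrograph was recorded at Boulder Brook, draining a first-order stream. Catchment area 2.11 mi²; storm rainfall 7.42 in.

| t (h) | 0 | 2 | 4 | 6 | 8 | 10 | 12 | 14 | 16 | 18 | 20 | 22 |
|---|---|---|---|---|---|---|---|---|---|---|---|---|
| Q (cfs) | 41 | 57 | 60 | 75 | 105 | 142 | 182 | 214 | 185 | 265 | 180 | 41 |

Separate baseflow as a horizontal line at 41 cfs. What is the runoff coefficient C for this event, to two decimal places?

ΣQ_DR = 1055 cfs; V = ΣQ_DR·Δt = 7.596 × 10^6 ft³.
Runoff depth d = V / A = 1.550 in.
C = d / P = 1.550 / 7.42 = 0.21.

C ≈ 0.21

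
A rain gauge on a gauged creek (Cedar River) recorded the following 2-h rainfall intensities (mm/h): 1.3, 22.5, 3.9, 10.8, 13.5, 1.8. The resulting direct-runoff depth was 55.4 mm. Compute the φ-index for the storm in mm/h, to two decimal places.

φ ≈ 6.37 mm/h

Only the 3 blocks with intensity above φ contribute runoff: 22.5, 10.8, 13.5 mm/h.
Σ(I−φ)·Δt = d  ⇒  (22.5+10.8+13.5 − 3φ)·2 = 55.4
φ = (46.80 − 55.4/2) / 3 = 6.37 mm/h.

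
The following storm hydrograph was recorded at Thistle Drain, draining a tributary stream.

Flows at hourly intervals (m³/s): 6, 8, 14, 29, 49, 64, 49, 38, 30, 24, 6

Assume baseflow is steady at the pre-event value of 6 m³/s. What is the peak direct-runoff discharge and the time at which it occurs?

Subtracting baseflow gives direct-runoff ordinates: 0.0, 2.0, 8.0, 23.0, 43.0, 58.0, 43.0, 32.0, 24.0, 18.0, 0.0 m³/s.
The maximum is 58.0 m³/s, occurring at the reading for t = 5 h.

Q_p = 58.0 m³/s at t = 5 h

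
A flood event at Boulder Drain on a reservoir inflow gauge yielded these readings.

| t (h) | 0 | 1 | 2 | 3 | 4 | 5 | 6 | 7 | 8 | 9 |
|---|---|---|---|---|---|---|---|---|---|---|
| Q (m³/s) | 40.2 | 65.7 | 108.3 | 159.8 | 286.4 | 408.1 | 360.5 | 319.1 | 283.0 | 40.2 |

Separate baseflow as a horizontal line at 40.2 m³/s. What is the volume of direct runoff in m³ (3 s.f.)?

V ≈ 6.01 × 10^6 m³

Direct-runoff ordinates (Q − Q_b): 0.0, 25.5, 68.1, 119.6, 246.2, 367.9, 320.3, 278.9, 242.8, 0.0 m³/s.
ΣQ_DR = 1669 m³/s.
With Δt = 1 h = 3600 s, V = ΣQ_DR · Δt = 1669 × 3600 = 6.01 × 10^6 m³.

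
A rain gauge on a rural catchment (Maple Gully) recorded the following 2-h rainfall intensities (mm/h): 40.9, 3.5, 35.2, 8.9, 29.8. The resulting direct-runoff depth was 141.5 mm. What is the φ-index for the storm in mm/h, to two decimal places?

Only the 3 blocks with intensity above φ contribute runoff: 40.9, 35.2, 29.8 mm/h.
Σ(I−φ)·Δt = d  ⇒  (40.9+35.2+29.8 − 3φ)·2 = 141.5
φ = (105.9 − 141.5/2) / 3 = 11.72 mm/h.

φ ≈ 11.72 mm/h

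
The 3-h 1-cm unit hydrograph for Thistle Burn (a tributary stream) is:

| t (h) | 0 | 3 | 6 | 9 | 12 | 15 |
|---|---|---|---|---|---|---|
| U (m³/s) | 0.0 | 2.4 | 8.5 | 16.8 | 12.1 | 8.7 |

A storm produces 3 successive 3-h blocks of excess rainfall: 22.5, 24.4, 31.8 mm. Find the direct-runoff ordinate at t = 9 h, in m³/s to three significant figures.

By discrete convolution, Q_j = Σ (P_i / 10 mm) · U_{j−i}.
At t = 9 h (j=3): Q = (22.5/10)·16.8 + (24.4/10)·8.5 + (31.8/10)·2.4 = 66.2 m³/s.

Q ≈ 66.2 m³/s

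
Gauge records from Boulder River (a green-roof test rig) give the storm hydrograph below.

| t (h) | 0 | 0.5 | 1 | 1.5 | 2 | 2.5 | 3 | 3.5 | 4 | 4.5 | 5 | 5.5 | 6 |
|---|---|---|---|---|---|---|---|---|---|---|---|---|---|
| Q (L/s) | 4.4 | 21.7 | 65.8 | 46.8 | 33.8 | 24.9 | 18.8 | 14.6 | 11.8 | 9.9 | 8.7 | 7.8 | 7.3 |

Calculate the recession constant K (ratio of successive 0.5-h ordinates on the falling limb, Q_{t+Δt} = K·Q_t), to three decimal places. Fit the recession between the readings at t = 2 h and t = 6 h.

Using the recession-limb readings at t = 2 h and t = 6 h: Q falls from 33.8 to 7.3 L/s over 8 intervals.
K = (Q₂/Q₁)^(1/8) = (7.3/33.8)^(1/8) = 0.826.

K ≈ 0.826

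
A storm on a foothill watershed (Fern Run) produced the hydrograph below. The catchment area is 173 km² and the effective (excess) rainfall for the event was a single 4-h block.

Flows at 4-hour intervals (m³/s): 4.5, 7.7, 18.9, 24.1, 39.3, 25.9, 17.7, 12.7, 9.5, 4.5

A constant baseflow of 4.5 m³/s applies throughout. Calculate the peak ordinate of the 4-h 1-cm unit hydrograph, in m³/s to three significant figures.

Direct runoff: 0.0, 3.2, 14.4, 19.6, 34.8, 21.4, 13.2, 8.2, 5.0, 0.0 m³/s; ΣQ_DR = 119.8 m³/s, peak = 34.8 m³/s.
Runoff depth d = ΣQ_DR·Δt / A = 119.8 × 14400 / (173 km²) = 9.972 mm.
The 1-cm UH is the DRH scaled by (10 mm)/d, so U_p = 34.8 × 10/9.972 = 34.9 m³/s.

U_p ≈ 34.9 m³/s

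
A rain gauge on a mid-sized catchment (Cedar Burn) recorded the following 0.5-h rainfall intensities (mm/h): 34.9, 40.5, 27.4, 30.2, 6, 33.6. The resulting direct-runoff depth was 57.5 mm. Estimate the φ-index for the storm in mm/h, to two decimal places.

φ ≈ 10.32 mm/h

Only the 5 blocks with intensity above φ contribute runoff: 34.9, 40.5, 27.4, 30.2, 33.6 mm/h.
Σ(I−φ)·Δt = d  ⇒  (34.9+40.5+27.4+30.2+33.6 − 5φ)·0.5 = 57.5
φ = (166.6 − 57.5/0.5) / 5 = 10.32 mm/h.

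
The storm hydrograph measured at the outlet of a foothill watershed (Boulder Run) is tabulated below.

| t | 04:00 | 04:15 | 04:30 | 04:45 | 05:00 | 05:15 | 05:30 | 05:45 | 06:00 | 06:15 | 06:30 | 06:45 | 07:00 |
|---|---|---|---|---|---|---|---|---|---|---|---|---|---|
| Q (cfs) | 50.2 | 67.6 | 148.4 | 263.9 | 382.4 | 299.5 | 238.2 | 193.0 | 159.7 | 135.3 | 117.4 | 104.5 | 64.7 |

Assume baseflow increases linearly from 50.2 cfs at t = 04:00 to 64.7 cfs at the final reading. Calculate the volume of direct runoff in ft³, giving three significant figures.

Direct-runoff ordinates (Q − Q_b): 0.00, 16.19, 95.78, 210.07, 327.37, 243.26, 180.75, 134.34, 99.83, 74.22, 55.12, 41.01, 0.00 cfs.
ΣQ_DR = 1478 cfs.
With Δt = 0.25 h = 900 s, V = ΣQ_DR · Δt = 1478 × 900 = 1.33 × 10^6 ft³.

V ≈ 1.33 × 10^6 ft³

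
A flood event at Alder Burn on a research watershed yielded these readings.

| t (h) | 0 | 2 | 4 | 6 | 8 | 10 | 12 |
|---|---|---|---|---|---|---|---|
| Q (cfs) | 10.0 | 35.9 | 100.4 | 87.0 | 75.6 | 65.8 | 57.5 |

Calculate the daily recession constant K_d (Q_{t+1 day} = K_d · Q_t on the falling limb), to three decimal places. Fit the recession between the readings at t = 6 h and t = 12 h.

Between t = 6 h and t = 12 h the flow falls from 87.0 to 57.5 cfs over 3×2 h = 6 h.
Per-interval ratio K = (57.5/87.0)^(1/3) = 0.8711; K_d = K^(24/2) = 0.191.

K_d ≈ 0.191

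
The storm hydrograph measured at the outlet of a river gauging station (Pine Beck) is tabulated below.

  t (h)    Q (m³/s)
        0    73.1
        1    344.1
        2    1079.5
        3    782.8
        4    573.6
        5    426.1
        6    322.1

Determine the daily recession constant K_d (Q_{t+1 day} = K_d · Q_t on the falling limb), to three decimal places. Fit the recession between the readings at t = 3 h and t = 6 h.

K_d ≈ 0.001

Between t = 3 h and t = 6 h the flow falls from 782.8 to 322.1 m³/s over 3×1 h = 3 h.
Per-interval ratio K = (322.1/782.8)^(1/3) = 0.7438; K_d = K^(24/1) = 0.001.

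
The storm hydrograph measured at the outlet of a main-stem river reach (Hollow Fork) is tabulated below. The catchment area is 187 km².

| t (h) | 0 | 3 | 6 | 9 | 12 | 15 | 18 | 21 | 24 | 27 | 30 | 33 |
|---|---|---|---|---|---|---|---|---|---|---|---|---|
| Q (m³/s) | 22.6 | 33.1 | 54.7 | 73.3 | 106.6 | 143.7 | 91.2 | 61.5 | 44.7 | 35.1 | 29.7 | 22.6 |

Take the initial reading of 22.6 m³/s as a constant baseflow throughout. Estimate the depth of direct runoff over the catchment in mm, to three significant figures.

Direct runoff: 0.0, 10.5, 32.1, 50.7, 84.0, 121.1, 68.6, 38.9, 22.1, 12.5, 7.1, 0.0 m³/s; ΣQ_DR = 447.6 m³/s.
V = ΣQ_DR · Δt = 447.6 × 10800 s = 4.834 × 10^6 m³.
Over A = 187 km², depth = V / A = 25.9 mm.

d ≈ 25.9 mm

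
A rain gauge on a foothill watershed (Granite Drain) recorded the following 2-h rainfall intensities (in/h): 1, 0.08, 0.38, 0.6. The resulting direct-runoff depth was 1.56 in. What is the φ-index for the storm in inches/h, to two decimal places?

φ ≈ 0.41 in/h

Only the 2 blocks with intensity above φ contribute runoff: 1, 0.6 in/h.
Σ(I−φ)·Δt = d  ⇒  (1+0.6 − 2φ)·2 = 1.56
φ = (1.600 − 1.56/2) / 2 = 0.41 in/h.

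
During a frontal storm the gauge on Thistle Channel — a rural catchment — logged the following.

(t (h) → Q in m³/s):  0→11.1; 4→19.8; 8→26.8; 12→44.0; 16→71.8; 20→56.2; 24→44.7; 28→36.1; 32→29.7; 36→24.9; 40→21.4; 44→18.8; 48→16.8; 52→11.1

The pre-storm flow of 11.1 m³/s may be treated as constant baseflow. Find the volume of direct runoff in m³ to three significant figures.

V ≈ 4.00 × 10^6 m³

Direct-runoff ordinates (Q − Q_b): 0.0, 8.7, 15.7, 32.9, 60.7, 45.1, 33.6, 25.0, 18.6, 13.8, 10.3, 7.7, 5.7, 0.0 m³/s.
ΣQ_DR = 277.8 m³/s.
With Δt = 4 h = 14400 s, V = ΣQ_DR · Δt = 277.8 × 14400 = 4.00 × 10^6 m³.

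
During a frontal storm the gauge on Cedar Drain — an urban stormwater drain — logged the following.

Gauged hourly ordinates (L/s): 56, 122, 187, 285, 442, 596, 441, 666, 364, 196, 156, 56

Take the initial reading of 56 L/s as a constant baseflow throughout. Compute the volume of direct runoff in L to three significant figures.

V ≈ 1.04 × 10^7 L

Direct-runoff ordinates (Q − Q_b): 0.0, 66.0, 131.0, 229.0, 386.0, 540.0, 385.0, 610.0, 308.0, 140.0, 100.0, 0.0 L/s.
ΣQ_DR = 2895 L/s.
With Δt = 1 h = 3600 s, V = ΣQ_DR · Δt = 2895 × 3600 = 1.04 × 10^7 L.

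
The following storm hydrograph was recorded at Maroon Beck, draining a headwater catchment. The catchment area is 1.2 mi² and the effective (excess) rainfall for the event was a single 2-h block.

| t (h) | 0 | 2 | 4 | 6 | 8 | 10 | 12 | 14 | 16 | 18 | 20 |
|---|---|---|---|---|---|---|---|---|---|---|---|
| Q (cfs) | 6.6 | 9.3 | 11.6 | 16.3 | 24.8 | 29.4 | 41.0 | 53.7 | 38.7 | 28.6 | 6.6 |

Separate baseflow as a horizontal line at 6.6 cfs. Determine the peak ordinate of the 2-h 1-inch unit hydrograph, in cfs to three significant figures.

Direct runoff: 0.0, 2.7, 5.0, 9.7, 18.2, 22.8, 34.4, 47.1, 32.1, 22.0, 0.0 cfs; ΣQ_DR = 194.0 cfs, peak = 47.1 cfs.
Runoff depth d = ΣQ_DR·Δt / A = 194.0 × 7200 / (1.2 mi²) = 0.5010 in.
The 1-inch UH is the DRH scaled by (1 in)/d, so U_p = 47.1 × 1/0.5010 = 94.0 cfs.

U_p ≈ 94.0 cfs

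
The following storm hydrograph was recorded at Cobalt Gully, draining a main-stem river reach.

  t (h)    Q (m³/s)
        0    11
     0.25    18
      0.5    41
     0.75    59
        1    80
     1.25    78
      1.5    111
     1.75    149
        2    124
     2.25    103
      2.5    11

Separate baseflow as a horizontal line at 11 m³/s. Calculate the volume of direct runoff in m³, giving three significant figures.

V ≈ 5.98 × 10^5 m³

Direct-runoff ordinates (Q − Q_b): 0.0, 7.0, 30.0, 48.0, 69.0, 67.0, 100.0, 138.0, 113.0, 92.0, 0.0 m³/s.
ΣQ_DR = 664.0 m³/s.
With Δt = 0.25 h = 900 s, V = ΣQ_DR · Δt = 664.0 × 900 = 5.98 × 10^5 m³.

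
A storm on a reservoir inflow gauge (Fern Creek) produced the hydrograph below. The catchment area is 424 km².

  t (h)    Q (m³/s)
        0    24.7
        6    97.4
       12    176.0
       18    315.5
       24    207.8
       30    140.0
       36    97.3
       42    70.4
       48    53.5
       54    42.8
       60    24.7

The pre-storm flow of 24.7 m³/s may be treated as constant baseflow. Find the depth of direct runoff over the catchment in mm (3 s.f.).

d ≈ 49.8 mm

Direct runoff: 0.0, 72.7, 151.3, 290.8, 183.1, 115.3, 72.6, 45.7, 28.8, 18.1, 0.0 m³/s; ΣQ_DR = 978.4 m³/s.
V = ΣQ_DR · Δt = 978.4 × 21600 s = 2.113 × 10^7 m³.
Over A = 424 km², depth = V / A = 49.8 mm.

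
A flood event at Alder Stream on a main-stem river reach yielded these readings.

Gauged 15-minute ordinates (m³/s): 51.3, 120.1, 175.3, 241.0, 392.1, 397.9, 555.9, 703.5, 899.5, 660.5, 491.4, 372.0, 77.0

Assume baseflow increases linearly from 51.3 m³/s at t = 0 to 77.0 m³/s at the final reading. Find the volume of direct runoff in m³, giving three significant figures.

V ≈ 3.87 × 10^6 m³

Direct-runoff ordinates (Q − Q_b): 0.00, 66.66, 119.72, 183.28, 332.23, 335.89, 491.75, 637.21, 831.07, 589.92, 418.68, 297.14, 0.00 m³/s.
ΣQ_DR = 4304 m³/s.
With Δt = 0.25 h = 900 s, V = ΣQ_DR · Δt = 4304 × 900 = 3.87 × 10^6 m³.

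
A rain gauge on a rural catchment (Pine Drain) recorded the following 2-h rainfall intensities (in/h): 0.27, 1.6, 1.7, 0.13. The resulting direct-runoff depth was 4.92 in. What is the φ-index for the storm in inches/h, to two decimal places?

φ ≈ 0.42 in/h

Only the 2 blocks with intensity above φ contribute runoff: 1.6, 1.7 in/h.
Σ(I−φ)·Δt = d  ⇒  (1.6+1.7 − 2φ)·2 = 4.92
φ = (3.300 − 4.92/2) / 2 = 0.42 in/h.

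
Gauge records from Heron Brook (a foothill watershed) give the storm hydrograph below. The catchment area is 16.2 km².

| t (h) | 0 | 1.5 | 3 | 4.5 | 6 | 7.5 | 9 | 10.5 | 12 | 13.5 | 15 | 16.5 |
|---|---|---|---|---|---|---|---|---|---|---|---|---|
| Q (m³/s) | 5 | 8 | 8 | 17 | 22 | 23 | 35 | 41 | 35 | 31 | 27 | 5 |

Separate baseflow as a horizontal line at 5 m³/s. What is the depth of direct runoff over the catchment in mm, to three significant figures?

d ≈ 65.7 mm

Direct runoff: 0.0, 3.0, 3.0, 12.0, 17.0, 18.0, 30.0, 36.0, 30.0, 26.0, 22.0, 0.0 m³/s; ΣQ_DR = 197.0 m³/s.
V = ΣQ_DR · Δt = 197.0 × 5400 s = 1.064 × 10^6 m³.
Over A = 16.2 km², depth = V / A = 65.7 mm.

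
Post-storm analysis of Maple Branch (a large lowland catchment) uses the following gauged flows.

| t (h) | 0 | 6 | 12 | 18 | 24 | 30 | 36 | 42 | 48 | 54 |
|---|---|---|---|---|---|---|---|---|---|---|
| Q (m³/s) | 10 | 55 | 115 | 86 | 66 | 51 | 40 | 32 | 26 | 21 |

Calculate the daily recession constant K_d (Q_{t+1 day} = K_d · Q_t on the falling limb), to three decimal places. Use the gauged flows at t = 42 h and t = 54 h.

K_d ≈ 0.431

Between t = 42 h and t = 54 h the flow falls from 32 to 21 m³/s over 2×6 h = 12 h.
Per-interval ratio K = (21/32)^(1/2) = 0.8101; K_d = K^(24/6) = 0.431.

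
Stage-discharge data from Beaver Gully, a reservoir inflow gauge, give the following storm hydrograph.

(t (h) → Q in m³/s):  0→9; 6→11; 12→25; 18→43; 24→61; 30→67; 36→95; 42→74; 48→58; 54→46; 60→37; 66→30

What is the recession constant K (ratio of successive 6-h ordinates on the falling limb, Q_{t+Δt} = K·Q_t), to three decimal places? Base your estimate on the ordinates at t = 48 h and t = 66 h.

Using the recession-limb readings at t = 48 h and t = 66 h: Q falls from 58 to 30 m³/s over 3 intervals.
K = (Q₂/Q₁)^(1/3) = (30/58)^(1/3) = 0.803.

K ≈ 0.803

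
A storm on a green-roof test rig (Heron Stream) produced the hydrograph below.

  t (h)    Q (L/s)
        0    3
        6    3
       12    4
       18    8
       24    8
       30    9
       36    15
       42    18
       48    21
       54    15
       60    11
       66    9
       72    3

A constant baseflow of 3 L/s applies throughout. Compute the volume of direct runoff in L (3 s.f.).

V ≈ 1.90 × 10^6 L

Direct-runoff ordinates (Q − Q_b): 0.0, 0.0, 1.0, 5.0, 5.0, 6.0, 12.0, 15.0, 18.0, 12.0, 8.0, 6.0, 0.0 L/s.
ΣQ_DR = 88.00 L/s.
With Δt = 6 h = 21600 s, V = ΣQ_DR · Δt = 88.00 × 21600 = 1.90 × 10^6 L.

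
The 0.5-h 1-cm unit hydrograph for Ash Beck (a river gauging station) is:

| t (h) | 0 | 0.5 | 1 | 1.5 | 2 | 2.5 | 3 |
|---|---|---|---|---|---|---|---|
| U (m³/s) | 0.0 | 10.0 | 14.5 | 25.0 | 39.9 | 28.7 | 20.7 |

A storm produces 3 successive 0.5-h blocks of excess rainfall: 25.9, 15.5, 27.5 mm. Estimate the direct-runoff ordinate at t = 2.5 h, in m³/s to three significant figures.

By discrete convolution, Q_j = Σ (P_i / 10 mm) · U_{j−i}.
At t = 2.5 h (j=5): Q = (25.9/10)·28.7 + (15.5/10)·39.9 + (27.5/10)·25.0 = 205 m³/s.

Q ≈ 205 m³/s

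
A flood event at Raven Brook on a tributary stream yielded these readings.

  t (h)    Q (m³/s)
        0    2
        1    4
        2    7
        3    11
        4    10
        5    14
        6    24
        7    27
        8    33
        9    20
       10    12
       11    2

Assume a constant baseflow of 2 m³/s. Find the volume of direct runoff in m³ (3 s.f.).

Direct-runoff ordinates (Q − Q_b): 0.0, 2.0, 5.0, 9.0, 8.0, 12.0, 22.0, 25.0, 31.0, 18.0, 10.0, 0.0 m³/s.
ΣQ_DR = 142.0 m³/s.
With Δt = 1 h = 3600 s, V = ΣQ_DR · Δt = 142.0 × 3600 = 5.11 × 10^5 m³.

V ≈ 5.11 × 10^5 m³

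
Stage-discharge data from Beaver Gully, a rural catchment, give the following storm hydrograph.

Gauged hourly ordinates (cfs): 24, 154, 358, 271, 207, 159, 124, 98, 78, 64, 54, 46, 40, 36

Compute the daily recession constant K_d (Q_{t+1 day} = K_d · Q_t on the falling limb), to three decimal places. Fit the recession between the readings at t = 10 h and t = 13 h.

Between t = 10 h and t = 13 h the flow falls from 54 to 36 cfs over 3×1 h = 3 h.
Per-interval ratio K = (36/54)^(1/3) = 0.8736; K_d = K^(24/1) = 0.039.

K_d ≈ 0.039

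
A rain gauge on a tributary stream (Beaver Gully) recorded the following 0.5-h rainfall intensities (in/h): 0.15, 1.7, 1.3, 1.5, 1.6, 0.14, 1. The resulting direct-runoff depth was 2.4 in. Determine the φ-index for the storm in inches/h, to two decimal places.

φ ≈ 0.46 in/h

Only the 5 blocks with intensity above φ contribute runoff: 1.7, 1.3, 1.5, 1.6, 1 in/h.
Σ(I−φ)·Δt = d  ⇒  (1.7+1.3+1.5+1.6+1 − 5φ)·0.5 = 2.4
φ = (7.100 − 2.4/0.5) / 5 = 0.46 in/h.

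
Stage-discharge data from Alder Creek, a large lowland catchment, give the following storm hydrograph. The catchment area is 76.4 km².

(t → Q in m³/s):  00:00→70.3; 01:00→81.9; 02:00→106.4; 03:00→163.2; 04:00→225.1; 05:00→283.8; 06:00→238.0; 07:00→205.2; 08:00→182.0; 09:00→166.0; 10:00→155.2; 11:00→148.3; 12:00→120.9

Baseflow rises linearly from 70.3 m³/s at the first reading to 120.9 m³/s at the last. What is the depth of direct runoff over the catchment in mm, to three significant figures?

Direct runoff: 0.00, 7.38, 27.67, 80.25, 137.93, 192.42, 142.40, 105.38, 77.97, 57.75, 42.73, 31.62, 0.00 m³/s; ΣQ_DR = 903.5 m³/s.
V = ΣQ_DR · Δt = 903.5 × 3600 s = 3.253 × 10^6 m³.
Over A = 76.4 km², depth = V / A = 42.6 mm.

d ≈ 42.6 mm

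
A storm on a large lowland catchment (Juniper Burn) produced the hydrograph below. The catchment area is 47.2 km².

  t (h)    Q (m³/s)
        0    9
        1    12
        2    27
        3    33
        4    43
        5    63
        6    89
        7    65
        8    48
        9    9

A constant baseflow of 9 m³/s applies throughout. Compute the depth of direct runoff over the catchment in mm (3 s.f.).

d ≈ 23.5 mm

Direct runoff: 0.0, 3.0, 18.0, 24.0, 34.0, 54.0, 80.0, 56.0, 39.0, 0.0 m³/s; ΣQ_DR = 308.0 m³/s.
V = ΣQ_DR · Δt = 308.0 × 3600 s = 1.109 × 10^6 m³.
Over A = 47.2 km², depth = V / A = 23.5 mm.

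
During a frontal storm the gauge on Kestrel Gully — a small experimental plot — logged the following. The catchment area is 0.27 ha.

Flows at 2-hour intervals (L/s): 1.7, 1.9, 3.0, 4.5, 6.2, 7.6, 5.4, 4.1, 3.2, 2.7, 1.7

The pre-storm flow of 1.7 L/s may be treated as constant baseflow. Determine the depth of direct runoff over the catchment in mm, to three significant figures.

d ≈ 62.1 mm

Direct runoff: 0.0, 0.2, 1.3, 2.8, 4.5, 5.9, 3.7, 2.4, 1.5, 1.0, 0.0 L/s; ΣQ_DR = 23.30 L/s.
V = ΣQ_DR · Δt = 23.30 × 7200 s = 1.678 × 10^5 L.
Over A = 0.27 ha, depth = V / A = 62.1 mm.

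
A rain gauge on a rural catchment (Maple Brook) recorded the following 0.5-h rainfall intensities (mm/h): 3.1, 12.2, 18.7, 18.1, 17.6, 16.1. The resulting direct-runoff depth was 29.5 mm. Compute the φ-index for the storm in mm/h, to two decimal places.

φ ≈ 4.74 mm/h

Only the 5 blocks with intensity above φ contribute runoff: 12.2, 18.7, 18.1, 17.6, 16.1 mm/h.
Σ(I−φ)·Δt = d  ⇒  (12.2+18.7+18.1+17.6+16.1 − 5φ)·0.5 = 29.5
φ = (82.70 − 29.5/0.5) / 5 = 4.74 mm/h.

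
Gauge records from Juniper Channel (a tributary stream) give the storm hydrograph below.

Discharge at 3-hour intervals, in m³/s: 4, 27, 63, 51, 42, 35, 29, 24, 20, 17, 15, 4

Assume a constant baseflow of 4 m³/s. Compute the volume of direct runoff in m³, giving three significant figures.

Direct-runoff ordinates (Q − Q_b): 0.0, 23.0, 59.0, 47.0, 38.0, 31.0, 25.0, 20.0, 16.0, 13.0, 11.0, 0.0 m³/s.
ΣQ_DR = 283.0 m³/s.
With Δt = 3 h = 10800 s, V = ΣQ_DR · Δt = 283.0 × 10800 = 3.06 × 10^6 m³.

V ≈ 3.06 × 10^6 m³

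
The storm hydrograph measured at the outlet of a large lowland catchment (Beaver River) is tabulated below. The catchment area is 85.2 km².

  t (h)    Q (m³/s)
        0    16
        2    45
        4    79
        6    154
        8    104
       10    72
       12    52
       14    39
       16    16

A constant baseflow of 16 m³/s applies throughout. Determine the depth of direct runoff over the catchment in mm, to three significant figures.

d ≈ 36.6 mm

Direct runoff: 0.0, 29.0, 63.0, 138.0, 88.0, 56.0, 36.0, 23.0, 0.0 m³/s; ΣQ_DR = 433.0 m³/s.
V = ΣQ_DR · Δt = 433.0 × 7200 s = 3.118 × 10^6 m³.
Over A = 85.2 km², depth = V / A = 36.6 mm.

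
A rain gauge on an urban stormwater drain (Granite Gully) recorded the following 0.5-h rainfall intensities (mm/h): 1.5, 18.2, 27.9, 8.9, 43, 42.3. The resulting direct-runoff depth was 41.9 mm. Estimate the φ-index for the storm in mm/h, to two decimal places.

Only the 4 blocks with intensity above φ contribute runoff: 18.2, 27.9, 43, 42.3 mm/h.
Σ(I−φ)·Δt = d  ⇒  (18.2+27.9+43+42.3 − 4φ)·0.5 = 41.9
φ = (131.4 − 41.9/0.5) / 4 = 11.90 mm/h.

φ ≈ 11.90 mm/h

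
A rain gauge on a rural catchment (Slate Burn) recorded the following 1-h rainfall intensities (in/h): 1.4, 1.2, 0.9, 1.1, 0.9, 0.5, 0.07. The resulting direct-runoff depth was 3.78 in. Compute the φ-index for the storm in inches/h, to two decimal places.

φ ≈ 0.37 in/h

Only the 6 blocks with intensity above φ contribute runoff: 1.4, 1.2, 0.9, 1.1, 0.9, 0.5 in/h.
Σ(I−φ)·Δt = d  ⇒  (1.4+1.2+0.9+1.1+0.9+0.5 − 6φ)·1 = 3.78
φ = (6.000 − 3.78/1) / 6 = 0.37 in/h.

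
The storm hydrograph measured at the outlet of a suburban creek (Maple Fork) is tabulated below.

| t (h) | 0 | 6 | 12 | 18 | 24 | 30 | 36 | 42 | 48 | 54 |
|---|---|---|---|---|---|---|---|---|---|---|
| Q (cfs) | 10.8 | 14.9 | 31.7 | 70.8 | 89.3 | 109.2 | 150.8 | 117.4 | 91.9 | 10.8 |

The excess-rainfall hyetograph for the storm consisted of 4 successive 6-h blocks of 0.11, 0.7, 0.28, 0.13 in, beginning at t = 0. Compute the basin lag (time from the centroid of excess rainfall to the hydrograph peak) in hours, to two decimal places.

t_L ≈ 24.89 h

Centroid of excess rainfall: t_c = Σ P_i·t̄_i / ΣP_i = 11.1148 h (block centres at 3, 9, 15, 21 h).
Hydrograph peak occurs at t = 36 h, so basin lag t_L = 36 − 11.1148 = 24.89 h.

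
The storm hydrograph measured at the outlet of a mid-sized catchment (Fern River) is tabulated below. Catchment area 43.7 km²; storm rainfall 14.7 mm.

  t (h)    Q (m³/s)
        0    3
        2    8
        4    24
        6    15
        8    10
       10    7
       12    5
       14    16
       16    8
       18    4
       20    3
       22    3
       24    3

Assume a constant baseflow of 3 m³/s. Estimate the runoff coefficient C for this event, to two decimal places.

C ≈ 0.78

ΣQ_DR = 70.00 m³/s; V = ΣQ_DR·Δt = 5.040 × 10^5 m³.
Runoff depth d = V / A = 11.53 mm.
C = d / P = 11.53 / 14.7 = 0.78.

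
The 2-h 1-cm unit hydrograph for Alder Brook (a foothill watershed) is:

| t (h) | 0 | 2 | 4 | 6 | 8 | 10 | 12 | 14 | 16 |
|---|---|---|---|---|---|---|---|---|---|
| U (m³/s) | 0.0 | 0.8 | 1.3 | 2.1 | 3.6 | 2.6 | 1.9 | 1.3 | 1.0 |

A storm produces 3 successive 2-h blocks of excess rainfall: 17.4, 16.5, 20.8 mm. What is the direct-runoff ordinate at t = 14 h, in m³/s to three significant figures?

Q ≈ 10.8 m³/s

By discrete convolution, Q_j = Σ (P_i / 10 mm) · U_{j−i}.
At t = 14 h (j=7): Q = (17.4/10)·1.3 + (16.5/10)·1.9 + (20.8/10)·2.6 = 10.8 m³/s.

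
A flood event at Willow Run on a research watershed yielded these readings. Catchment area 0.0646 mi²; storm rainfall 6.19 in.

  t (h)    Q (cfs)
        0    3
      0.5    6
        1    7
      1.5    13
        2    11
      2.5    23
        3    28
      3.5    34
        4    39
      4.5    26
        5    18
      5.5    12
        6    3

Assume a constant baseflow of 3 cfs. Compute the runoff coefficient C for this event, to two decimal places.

ΣQ_DR = 184.0 cfs; V = ΣQ_DR·Δt = 3.312 × 10^5 ft³.
Runoff depth d = V / A = 2.207 in.
C = d / P = 2.207 / 6.19 = 0.36.

C ≈ 0.36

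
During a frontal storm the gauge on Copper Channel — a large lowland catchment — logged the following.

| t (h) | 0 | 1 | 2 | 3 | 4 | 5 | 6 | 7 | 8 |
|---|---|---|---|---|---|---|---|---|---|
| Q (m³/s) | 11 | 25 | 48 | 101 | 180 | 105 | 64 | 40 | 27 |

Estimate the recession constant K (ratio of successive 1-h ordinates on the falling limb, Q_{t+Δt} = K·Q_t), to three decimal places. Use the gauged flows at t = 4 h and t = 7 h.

Using the recession-limb readings at t = 4 h and t = 7 h: Q falls from 180 to 40 m³/s over 3 intervals.
K = (Q₂/Q₁)^(1/3) = (40/180)^(1/3) = 0.606.

K ≈ 0.606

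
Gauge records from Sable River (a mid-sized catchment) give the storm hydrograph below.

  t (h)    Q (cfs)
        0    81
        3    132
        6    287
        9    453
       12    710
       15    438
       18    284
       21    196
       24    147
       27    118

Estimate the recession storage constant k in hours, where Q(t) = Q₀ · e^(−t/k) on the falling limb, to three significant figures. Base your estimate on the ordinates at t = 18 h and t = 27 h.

k ≈ 10.2 h

On the falling limb, Q drops from 284 to 118 cfs between t = 18 h and t = 27 h (Δt = 9 h).
k = −Δt / ln(Q₂/Q₁) = −9 / ln(118/284) = 10.2 h.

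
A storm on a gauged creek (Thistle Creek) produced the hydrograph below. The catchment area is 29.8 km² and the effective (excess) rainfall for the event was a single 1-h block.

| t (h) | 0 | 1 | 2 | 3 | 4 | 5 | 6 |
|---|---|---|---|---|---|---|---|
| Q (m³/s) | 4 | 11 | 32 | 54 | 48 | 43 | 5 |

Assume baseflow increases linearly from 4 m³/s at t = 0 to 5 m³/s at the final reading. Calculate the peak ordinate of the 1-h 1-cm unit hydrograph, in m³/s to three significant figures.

U_p ≈ 24.8 m³/s

Direct runoff: 0.00, 6.83, 27.67, 49.50, 43.33, 38.17, 0.00 m³/s; ΣQ_DR = 165.5 m³/s, peak = 49.50 m³/s.
Runoff depth d = ΣQ_DR·Δt / A = 165.5 × 3600 / (29.8 km²) = 19.99 mm.
The 1-cm UH is the DRH scaled by (10 mm)/d, so U_p = 49.50 × 10/19.99 = 24.8 m³/s.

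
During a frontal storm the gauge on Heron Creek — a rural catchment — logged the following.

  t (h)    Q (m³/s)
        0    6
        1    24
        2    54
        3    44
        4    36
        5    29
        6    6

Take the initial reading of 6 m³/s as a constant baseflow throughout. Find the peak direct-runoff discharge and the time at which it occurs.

Q_p = 48.0 m³/s at t = 2 h

Subtracting baseflow gives direct-runoff ordinates: 0.0, 18.0, 48.0, 38.0, 30.0, 23.0, 0.0 m³/s.
The maximum is 48.0 m³/s, occurring at the reading for t = 2 h.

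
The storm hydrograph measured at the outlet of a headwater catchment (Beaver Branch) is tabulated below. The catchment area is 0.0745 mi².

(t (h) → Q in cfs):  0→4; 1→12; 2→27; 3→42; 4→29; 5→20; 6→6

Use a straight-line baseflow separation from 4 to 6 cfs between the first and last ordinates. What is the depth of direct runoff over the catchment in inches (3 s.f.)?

Direct runoff: 0.00, 7.67, 22.33, 37.00, 23.67, 14.33, 0.00 cfs; ΣQ_DR = 105.0 cfs.
V = ΣQ_DR · Δt = 105.0 × 3600 s = 3.780 × 10^5 ft³.
Over A = 0.0745 mi², depth = V / A = 2.18 in.

d ≈ 2.18 in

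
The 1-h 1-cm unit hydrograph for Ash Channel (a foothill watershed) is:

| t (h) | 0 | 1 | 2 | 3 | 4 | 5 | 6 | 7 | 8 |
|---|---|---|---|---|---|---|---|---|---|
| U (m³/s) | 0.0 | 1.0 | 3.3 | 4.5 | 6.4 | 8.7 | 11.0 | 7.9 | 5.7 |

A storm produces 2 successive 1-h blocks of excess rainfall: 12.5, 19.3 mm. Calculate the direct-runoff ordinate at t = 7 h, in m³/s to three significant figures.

Q ≈ 31.1 m³/s

By discrete convolution, Q_j = Σ (P_i / 10 mm) · U_{j−i}.
At t = 7 h (j=7): Q = (12.5/10)·7.9 + (19.3/10)·11.0 = 31.1 m³/s.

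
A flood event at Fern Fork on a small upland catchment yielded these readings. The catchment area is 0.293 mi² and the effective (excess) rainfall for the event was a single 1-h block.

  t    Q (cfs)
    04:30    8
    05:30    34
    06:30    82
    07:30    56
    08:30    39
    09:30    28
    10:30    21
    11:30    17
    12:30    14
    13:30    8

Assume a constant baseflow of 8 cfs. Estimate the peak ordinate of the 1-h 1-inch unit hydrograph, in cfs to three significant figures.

U_p ≈ 61.6 cfs

Direct runoff: 0.0, 26.0, 74.0, 48.0, 31.0, 20.0, 13.0, 9.0, 6.0, 0.0 cfs; ΣQ_DR = 227.0 cfs, peak = 74.0 cfs.
Runoff depth d = ΣQ_DR·Δt / A = 227.0 × 3600 / (0.293 mi²) = 1.201 in.
The 1-inch UH is the DRH scaled by (1 in)/d, so U_p = 74.0 × 1/1.201 = 61.6 cfs.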